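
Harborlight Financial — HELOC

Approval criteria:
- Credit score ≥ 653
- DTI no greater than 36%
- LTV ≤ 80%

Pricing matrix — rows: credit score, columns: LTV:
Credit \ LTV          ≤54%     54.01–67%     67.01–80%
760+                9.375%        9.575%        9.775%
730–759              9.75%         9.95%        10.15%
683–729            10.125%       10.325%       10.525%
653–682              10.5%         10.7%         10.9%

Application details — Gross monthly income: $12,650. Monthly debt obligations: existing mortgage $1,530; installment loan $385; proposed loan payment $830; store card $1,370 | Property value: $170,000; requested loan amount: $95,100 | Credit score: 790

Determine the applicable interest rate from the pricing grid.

Credit score 790 ≥ 653; Total monthly debts = (1,530 + 385 + 830 + 1,370) = 4,115. Debt-to-income = 4,115/12,650 = 32.5% — meets 36% limit
Loan-to-value = 95,100/170,000 = 55.9% — pass (80% max)
Credit 790 → row 760+; LTV 55.9% → column 54.01–67%. Grid cell → 9.575%.

9.575%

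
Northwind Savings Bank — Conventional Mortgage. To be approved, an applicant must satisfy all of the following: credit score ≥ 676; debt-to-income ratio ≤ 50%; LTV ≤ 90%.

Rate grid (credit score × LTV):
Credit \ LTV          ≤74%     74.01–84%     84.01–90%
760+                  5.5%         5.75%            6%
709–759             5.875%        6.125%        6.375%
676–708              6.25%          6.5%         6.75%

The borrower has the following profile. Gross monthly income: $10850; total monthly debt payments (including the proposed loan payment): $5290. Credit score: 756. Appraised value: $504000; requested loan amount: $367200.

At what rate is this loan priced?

Credit score 756 ≥ 676; DTI: 5,290 ÷ 10,850 = 48.8%, within the 50% cap
LTV: 367,200 ÷ 504,000 = 72.9%, within 90% cap
Row: 756 falls in 709–759. Column: 72.9% falls in ≤74%. Rate = 5.875%.

5.875%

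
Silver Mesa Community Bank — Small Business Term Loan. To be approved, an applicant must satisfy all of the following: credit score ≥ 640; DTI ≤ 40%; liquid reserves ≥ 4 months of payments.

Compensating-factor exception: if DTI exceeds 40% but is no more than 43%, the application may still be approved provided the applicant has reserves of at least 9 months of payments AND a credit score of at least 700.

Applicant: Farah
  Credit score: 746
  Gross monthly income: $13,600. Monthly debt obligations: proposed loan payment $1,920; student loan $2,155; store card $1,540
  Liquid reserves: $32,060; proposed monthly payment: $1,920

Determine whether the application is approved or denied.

Approved

Credit score 746 ≥ 640 (meets base)
Total debts = (1,920 + 2,155 + 1,540) = 5,615. DTI = 5,615/13,600 = 41.3% > 40% — standard DTI limit exceeded.
Reserves = 32,060/1,920 = 16.7 months ≥ 4
41.3% falls in the override range (40%–43%), so the compensating-factor test applies.
Reserves 16.7 ≥ 9 months; credit score 746 ≥ 700.
Both override conditions satisfied; DTI exception granted.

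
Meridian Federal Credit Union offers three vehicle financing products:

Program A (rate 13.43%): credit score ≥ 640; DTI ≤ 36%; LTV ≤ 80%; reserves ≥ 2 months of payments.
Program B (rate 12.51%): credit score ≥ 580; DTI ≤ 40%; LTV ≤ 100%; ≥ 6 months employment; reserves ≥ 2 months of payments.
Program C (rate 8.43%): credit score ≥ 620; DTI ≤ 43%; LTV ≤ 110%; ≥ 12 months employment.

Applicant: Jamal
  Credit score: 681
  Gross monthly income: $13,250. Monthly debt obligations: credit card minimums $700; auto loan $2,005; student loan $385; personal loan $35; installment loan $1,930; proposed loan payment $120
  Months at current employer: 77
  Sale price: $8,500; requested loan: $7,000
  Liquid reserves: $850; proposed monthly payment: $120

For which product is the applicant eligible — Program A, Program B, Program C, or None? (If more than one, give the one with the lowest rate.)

Total debts = (700 + 2,005 + 385 + 35 + 1,930 + 120) = 5,175; DTI = 5,175/13,250 = 39.1%.
LTV = 7,000/8,500 = 82.4%.
Reserves = 850/120 = 7.1 months.
Program A: score 681 ≥ 640; DTI 39.1% > 36%; LTV 82.4% > 80%; reserves 7.1 ≥ 2 mo → does not qualify.
Program B: score 681 ≥ 580; DTI 39.1% ≤ 40%; LTV 82.4% ≤ 100%; employment 77 ≥ 6 mo; reserves 7.1 ≥ 2 mo → qualifies.
Program C: score 681 ≥ 620; DTI 39.1% ≤ 43%; LTV 82.4% ≤ 110%; employment 77 ≥ 12 mo → qualifies.
Qualifying: Program B, Program C. Lowest rate is 8.43% → Program C.

Program C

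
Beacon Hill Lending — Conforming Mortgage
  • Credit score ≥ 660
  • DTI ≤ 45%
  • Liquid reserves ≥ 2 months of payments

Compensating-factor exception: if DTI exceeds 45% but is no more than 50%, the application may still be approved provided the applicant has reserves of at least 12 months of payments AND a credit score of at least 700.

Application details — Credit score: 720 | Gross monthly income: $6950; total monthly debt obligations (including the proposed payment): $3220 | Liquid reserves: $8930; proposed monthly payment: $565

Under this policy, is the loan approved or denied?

Credit score 720 ≥ 660 (meets base)
DTI: 3,220 ÷ 6,950 = 46.3%, over the 45% base limit.
Reserves = 8,930/565 = 15.8 months ≥ 2
DTI 46.3% is within the 45%–50% exception band; checking compensating factors.
Override check — reserves: 15.8 mo (ok); score: 720 (ok).
Both compensating conditions met → exception applies.

Approved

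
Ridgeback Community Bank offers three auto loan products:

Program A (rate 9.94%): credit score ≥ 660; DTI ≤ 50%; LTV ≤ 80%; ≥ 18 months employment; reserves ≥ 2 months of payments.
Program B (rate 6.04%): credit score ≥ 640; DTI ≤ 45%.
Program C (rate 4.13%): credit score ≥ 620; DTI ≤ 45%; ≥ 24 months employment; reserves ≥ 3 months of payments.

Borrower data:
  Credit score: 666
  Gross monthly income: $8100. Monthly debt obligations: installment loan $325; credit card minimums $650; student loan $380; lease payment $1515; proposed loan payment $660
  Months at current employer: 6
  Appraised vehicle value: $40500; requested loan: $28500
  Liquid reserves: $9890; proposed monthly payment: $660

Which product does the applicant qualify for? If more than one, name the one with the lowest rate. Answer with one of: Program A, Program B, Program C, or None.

Program B

Total debts = (325 + 650 + 380 + 1,515 + 660) = 3,530; DTI = 3,530/8,100 = 43.6%.
LTV = 28,500/40,500 = 70.4%.
Reserves = 9,890/660 = 15.0 months.
Program A: score 666 ≥ 660; DTI 43.6% ≤ 50%; LTV 70.4% ≤ 80%; employment 6 < 18 mo; reserves 15.0 ≥ 2 mo → does not qualify.
Program B: score 666 ≥ 640; DTI 43.6% ≤ 45% → qualifies.
Program C: score 666 ≥ 620; DTI 43.6% ≤ 45%; employment 6 < 24 mo; reserves 15.0 ≥ 3 mo → does not qualify.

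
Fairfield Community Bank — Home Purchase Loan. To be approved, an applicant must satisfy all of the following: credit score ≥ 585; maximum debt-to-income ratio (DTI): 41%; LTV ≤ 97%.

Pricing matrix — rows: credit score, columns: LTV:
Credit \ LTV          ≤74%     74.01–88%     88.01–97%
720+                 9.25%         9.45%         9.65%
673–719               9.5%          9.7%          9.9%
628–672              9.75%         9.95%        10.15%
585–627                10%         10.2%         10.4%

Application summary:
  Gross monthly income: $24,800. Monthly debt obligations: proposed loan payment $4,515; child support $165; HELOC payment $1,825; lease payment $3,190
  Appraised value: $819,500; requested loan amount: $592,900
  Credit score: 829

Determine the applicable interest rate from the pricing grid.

9.25%

Credit score 829 ≥ 585; Total monthly debts = (4,515 + 165 + 1,825 + 3,190) = 9,695. DTI: 9,695 ÷ 24,800 = 39.1%, within the 41% cap
LTV = 592,900/819,500 = 72.3% ≤ 97%
Credit 829 → row 720+; LTV 72.3% → column ≤74%. Grid cell → 9.25%.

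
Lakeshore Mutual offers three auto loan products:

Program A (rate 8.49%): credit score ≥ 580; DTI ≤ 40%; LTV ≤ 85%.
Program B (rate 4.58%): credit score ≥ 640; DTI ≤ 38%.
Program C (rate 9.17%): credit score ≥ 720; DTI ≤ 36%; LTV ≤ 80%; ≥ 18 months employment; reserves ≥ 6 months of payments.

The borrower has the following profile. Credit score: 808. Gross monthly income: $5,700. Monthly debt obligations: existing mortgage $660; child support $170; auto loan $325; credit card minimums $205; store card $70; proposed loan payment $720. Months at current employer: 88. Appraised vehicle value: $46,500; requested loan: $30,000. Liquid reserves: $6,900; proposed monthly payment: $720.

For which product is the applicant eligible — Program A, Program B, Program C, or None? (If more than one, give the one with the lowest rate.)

Program B

Total debts = (660 + 170 + 325 + 205 + 70 + 720) = 2,150; DTI = 2,150/5,700 = 37.7%.
LTV = 30,000/46,500 = 64.5%.
Reserves = 6,900/720 = 9.6 months.
Program A: score 808 ≥ 580; DTI 37.7% ≤ 40%; LTV 64.5% ≤ 85% → qualifies.
Program B: score 808 ≥ 640; DTI 37.7% ≤ 38% → qualifies.
Program C: score 808 ≥ 720; DTI 37.7% > 36%; LTV 64.5% ≤ 80%; employment 88 ≥ 18 mo; reserves 9.6 ≥ 6 mo → does not qualify.
Qualifying: Program A, Program B. Lowest rate is 4.58% → Program B.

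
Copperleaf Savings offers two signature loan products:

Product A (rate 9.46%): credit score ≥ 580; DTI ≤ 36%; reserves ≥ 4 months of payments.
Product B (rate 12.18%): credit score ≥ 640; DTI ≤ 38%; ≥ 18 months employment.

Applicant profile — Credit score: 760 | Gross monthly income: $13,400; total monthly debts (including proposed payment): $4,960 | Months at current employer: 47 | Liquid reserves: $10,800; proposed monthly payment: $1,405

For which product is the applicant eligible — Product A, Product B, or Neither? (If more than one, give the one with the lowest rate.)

DTI = 4,960/13,400 = 37%.
Reserves = 10,800/1,405 = 7.7 months.
Product A: score 760 ≥ 580; DTI 37% > 36%; reserves 7.7 ≥ 4 mo → does not qualify.
Product B: score 760 ≥ 640; DTI 37% ≤ 38%; employment 47 ≥ 18 mo → qualifies.

Product B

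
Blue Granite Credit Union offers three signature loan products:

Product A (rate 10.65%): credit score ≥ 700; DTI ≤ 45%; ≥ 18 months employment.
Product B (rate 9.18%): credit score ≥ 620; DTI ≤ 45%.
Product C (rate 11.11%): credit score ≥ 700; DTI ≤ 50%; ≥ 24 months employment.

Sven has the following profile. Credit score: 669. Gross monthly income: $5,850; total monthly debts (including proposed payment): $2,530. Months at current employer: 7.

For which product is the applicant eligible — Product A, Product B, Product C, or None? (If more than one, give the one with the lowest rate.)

DTI = 2,530/5,850 = 43.2%.
Product A: score 669 < 700; DTI 43.2% ≤ 45%; employment 7 < 18 mo → does not qualify.
Product B: score 669 ≥ 620; DTI 43.2% ≤ 45% → qualifies.
Product C: score 669 < 700; DTI 43.2% ≤ 50%; employment 7 < 24 mo → does not qualify.

Product B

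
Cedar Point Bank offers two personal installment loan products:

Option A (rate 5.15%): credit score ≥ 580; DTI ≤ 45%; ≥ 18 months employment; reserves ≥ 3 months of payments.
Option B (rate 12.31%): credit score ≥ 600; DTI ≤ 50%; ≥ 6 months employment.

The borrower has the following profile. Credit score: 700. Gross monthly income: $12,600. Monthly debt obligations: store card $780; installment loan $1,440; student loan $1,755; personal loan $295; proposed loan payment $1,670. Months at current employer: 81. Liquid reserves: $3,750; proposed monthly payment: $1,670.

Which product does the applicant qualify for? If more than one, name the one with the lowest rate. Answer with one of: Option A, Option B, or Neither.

Total debts = (780 + 1,440 + 1,755 + 295 + 1,670) = 5,940; DTI = 5,940/12,600 = 47.1%.
Reserves = 3,750/1,670 = 2.2 months.
Option A: score 700 ≥ 580; DTI 47.1% > 45%; employment 81 ≥ 18 mo; reserves 2.2 < 3 mo → does not qualify.
Option B: score 700 ≥ 600; DTI 47.1% ≤ 50%; employment 81 ≥ 6 mo → qualifies.

Option B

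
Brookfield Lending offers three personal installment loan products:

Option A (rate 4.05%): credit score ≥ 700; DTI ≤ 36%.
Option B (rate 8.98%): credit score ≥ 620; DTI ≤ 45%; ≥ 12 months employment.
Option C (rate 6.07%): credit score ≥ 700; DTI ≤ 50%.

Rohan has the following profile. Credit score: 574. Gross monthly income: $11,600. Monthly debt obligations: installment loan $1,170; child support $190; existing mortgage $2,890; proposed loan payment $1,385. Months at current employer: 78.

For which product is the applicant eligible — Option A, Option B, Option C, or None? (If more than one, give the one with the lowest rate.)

None

Total debts = (1,170 + 190 + 2,890 + 1,385) = 5,635; DTI = 5,635/11,600 = 48.6%.
Option A: score 574 < 700; DTI 48.6% > 36% → does not qualify.
Option B: score 574 < 620; DTI 48.6% > 45%; employment 78 ≥ 12 mo → does not qualify.
Option C: score 574 < 700; DTI 48.6% ≤ 50% → does not qualify.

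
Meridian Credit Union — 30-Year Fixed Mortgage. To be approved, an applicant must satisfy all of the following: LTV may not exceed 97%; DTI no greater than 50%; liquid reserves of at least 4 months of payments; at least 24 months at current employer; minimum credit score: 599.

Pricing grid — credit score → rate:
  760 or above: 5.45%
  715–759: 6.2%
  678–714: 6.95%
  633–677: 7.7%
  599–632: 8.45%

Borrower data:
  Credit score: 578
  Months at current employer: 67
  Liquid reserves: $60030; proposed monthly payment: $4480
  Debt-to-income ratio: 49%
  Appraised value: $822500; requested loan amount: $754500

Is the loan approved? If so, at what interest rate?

Credit score 578 < 599 (below minimum)
DTI 49% ≤ 50%
Liquid reserves cover 60,030/4,480 = 13.4 months — ≥ 4 required
LTV = 754,500/822,500 = 91.7% ≤ 97%
Employment 67 ≥ 24 months
Not all requirements met → denied.

Denied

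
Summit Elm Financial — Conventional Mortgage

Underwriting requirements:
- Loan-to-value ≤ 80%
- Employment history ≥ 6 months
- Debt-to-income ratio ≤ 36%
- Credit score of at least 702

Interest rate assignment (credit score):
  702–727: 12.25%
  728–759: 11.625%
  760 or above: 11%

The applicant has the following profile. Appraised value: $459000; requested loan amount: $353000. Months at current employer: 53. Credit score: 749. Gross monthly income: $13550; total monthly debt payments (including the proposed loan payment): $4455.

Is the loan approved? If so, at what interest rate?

Credit score 749 ≥ 702 (meets minimum)
LTV: 353,000 ÷ 459,000 = 76.9%, within 80% cap
Employment 53 ≥ 6 months
DTI: 4,455 ÷ 13,550 = 32.9%, within the 36% cap
All requirements met. Score 749 falls in the 728–759 tier → 11.625%.

Approved at 11.625%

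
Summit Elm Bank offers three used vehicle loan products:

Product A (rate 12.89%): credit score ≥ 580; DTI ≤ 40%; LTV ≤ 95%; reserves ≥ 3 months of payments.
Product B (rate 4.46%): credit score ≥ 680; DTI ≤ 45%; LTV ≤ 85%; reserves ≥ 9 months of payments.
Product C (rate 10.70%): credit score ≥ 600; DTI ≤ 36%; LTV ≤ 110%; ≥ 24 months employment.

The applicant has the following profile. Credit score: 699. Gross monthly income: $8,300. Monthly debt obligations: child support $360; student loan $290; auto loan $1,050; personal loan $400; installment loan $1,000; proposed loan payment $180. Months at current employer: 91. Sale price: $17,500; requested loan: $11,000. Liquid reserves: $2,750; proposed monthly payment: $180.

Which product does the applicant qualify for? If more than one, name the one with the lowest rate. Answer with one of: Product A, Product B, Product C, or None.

Total debts = (360 + 290 + 1,050 + 400 + 1,000 + 180) = 3,280; DTI = 3,280/8,300 = 39.5%.
LTV = 11,000/17,500 = 62.9%.
Reserves = 2,750/180 = 15.3 months.
Product A: score 699 ≥ 580; DTI 39.5% ≤ 40%; LTV 62.9% ≤ 95%; reserves 15.3 ≥ 3 mo → qualifies.
Product B: score 699 ≥ 680; DTI 39.5% ≤ 45%; LTV 62.9% ≤ 85%; reserves 15.3 ≥ 9 mo → qualifies.
Product C: score 699 ≥ 600; DTI 39.5% > 36%; LTV 62.9% ≤ 110%; employment 91 ≥ 24 mo → does not qualify.
Qualifying: Product A, Product B. Lowest rate is 4.46% → Product B.

Product B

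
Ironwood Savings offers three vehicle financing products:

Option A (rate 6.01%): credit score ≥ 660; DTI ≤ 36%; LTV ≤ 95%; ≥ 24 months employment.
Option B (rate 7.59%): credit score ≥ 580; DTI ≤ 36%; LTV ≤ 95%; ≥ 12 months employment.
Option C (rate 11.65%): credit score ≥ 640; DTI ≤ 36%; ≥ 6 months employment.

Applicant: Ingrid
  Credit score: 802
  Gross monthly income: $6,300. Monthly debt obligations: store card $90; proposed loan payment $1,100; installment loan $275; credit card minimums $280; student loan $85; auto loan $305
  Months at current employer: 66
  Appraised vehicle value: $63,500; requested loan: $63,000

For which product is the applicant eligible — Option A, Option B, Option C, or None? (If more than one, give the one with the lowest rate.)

Total debts = (90 + 1,100 + 275 + 280 + 85 + 305) = 2,135; DTI = 2,135/6,300 = 33.9%.
LTV = 63,000/63,500 = 99.2%.
Option A: score 802 ≥ 660; DTI 33.9% ≤ 36%; LTV 99.2% > 95%; employment 66 ≥ 24 mo → does not qualify.
Option B: score 802 ≥ 580; DTI 33.9% ≤ 36%; LTV 99.2% > 95%; employment 66 ≥ 12 mo → does not qualify.
Option C: score 802 ≥ 640; DTI 33.9% ≤ 36%; employment 66 ≥ 6 mo → qualifies.

Option C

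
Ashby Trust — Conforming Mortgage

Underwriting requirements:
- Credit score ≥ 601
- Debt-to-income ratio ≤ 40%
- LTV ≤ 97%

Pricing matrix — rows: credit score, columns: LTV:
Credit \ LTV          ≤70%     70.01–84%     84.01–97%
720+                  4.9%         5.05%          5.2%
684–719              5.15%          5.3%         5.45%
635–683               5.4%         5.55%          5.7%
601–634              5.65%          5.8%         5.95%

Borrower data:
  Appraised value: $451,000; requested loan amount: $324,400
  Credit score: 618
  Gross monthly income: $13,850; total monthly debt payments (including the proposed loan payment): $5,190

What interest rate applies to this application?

5.8%

Credit score 618 ≥ 601; DTI = 5,190/13,850 = 37.5% ≤ 40%
LTV: 324,400 ÷ 451,000 = 71.9%, within 97% cap
Credit 618 → row 601–634; LTV 71.9% → column 70.01–84%. Grid cell → 5.8%.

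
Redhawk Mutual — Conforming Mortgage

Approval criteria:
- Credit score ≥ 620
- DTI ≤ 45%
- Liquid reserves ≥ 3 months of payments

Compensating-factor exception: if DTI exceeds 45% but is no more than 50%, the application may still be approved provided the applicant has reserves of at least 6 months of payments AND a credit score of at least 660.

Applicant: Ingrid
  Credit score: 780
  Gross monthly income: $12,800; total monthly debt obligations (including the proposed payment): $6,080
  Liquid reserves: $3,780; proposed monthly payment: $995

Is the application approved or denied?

Credit score 780 ≥ 620 (meets base)
DTI = 6,080/12,800 = 47.5% > 45% — standard DTI limit exceeded.
Liquid reserves cover 3,780/995 = 3.8 months — ≥ 3 required
DTI 47.5% is within the 45%–50% exception band; checking compensating factors.
Override check — reserves: 3.8 mo (short of 6); score: 780 (ok).
Compensating-factor requirement not fully met.

Denied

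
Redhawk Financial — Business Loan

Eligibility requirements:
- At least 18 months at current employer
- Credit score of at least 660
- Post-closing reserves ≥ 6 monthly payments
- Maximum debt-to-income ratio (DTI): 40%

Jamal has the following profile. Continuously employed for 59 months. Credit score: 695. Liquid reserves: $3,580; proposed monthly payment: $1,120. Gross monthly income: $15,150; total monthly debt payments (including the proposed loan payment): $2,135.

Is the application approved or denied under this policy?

Denied

Employment 59 ≥ 18 months
Credit score 695 ≥ 660 (meets)
Reserves: 3,580 ÷ 1,120 = 3.2 months (below 6-month minimum)
Debt-to-income = 2,135/15,150 = 14.1% — meets 40% limit
Fails on reserves.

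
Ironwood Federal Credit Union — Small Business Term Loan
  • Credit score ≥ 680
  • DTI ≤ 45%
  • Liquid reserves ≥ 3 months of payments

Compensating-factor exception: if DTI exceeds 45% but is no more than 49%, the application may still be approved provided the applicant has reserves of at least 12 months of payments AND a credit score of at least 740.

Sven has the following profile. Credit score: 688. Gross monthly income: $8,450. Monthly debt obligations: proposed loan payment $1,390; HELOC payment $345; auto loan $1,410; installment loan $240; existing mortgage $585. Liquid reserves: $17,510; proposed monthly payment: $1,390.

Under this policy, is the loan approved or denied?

Denied

Credit score 688 ≥ 680 (meets base)
Total debts = (1,390 + 345 + 1,410 + 240 + 585) = 3,970. DTI: 3,970 ÷ 8,450 = 47%, over the 45% base limit.
Reserves: 17,510 ÷ 1,390 = 12.6 months (meets 3-month minimum)
47% falls in the override range (45%–49%), so the compensating-factor test applies.
Override check — reserves: 12.6 mo (ok); score: 688 (below 740).
Compensating-factor requirement not fully met.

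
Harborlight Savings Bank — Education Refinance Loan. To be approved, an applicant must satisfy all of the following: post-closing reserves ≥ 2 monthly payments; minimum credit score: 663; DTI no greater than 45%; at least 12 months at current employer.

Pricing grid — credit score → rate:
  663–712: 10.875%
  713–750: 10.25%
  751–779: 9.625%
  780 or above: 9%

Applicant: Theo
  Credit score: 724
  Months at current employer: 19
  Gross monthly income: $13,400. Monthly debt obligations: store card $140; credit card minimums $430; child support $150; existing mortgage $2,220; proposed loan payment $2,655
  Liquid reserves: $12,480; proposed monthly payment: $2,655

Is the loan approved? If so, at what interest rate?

Credit score 724 ≥ 663 (meets minimum)
Total monthly debts = (140 + 430 + 150 + 2,220 + 2,655) = 5,595. Debt-to-income = 5,595/13,400 = 41.8% — meets 45% limit
Employment 19 ≥ 12 months
Liquid reserves cover 12,480/2,655 = 4.7 months — ≥ 2 required
All requirements met. Score 724 falls in the 713–750 tier → 10.25%.

Approved at 10.25%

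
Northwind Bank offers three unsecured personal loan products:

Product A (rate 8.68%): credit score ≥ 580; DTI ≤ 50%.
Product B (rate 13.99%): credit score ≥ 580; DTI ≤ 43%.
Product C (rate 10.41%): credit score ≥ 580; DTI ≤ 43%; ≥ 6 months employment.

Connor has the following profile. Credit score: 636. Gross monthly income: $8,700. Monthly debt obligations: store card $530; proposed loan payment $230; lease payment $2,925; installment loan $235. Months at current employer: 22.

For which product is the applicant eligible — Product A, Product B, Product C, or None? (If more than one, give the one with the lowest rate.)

Product A

Total debts = (530 + 230 + 2,925 + 235) = 3,920; DTI = 3,920/8,700 = 45.1%.
Product A: score 636 ≥ 580; DTI 45.1% ≤ 50% → qualifies.
Product B: score 636 ≥ 580; DTI 45.1% > 43% → does not qualify.
Product C: score 636 ≥ 580; DTI 45.1% > 43%; employment 22 ≥ 6 mo → does not qualify.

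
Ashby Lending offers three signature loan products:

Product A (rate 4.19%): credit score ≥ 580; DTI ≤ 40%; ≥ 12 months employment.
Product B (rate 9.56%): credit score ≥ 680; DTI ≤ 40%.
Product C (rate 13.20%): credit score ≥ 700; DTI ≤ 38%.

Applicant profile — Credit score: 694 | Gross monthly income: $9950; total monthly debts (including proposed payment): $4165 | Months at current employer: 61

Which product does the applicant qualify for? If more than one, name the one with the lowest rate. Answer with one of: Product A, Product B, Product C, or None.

None

DTI = 4,165/9,950 = 41.9%.
Product A: score 694 ≥ 580; DTI 41.9% > 40%; employment 61 ≥ 12 mo → does not qualify.
Product B: score 694 ≥ 680; DTI 41.9% > 40% → does not qualify.
Product C: score 694 < 700; DTI 41.9% > 38% → does not qualify.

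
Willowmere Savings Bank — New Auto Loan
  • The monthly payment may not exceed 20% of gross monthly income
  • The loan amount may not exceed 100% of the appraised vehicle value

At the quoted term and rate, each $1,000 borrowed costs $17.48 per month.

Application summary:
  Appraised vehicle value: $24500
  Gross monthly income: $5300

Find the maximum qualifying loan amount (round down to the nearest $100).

Payment cap: 20% × $5,300 = $1,060/month.
At $17.48 per $1,000, that supports 1,060/17.48 × 1,000 ≈ $60,640 → $60,600.
LTV cap: 100% × $24,500 = $24,500 → $24,500.
Binding constraint: loan-to-value.

$24,500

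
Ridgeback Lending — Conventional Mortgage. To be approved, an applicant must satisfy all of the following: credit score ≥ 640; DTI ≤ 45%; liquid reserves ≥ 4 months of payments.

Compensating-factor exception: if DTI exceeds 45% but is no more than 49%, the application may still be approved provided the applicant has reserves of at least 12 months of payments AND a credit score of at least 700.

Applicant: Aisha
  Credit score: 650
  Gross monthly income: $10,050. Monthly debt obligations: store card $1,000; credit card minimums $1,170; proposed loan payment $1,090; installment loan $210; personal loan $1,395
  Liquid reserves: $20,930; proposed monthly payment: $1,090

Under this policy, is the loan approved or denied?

Credit score 650 ≥ 640 (meets base)
Total debts = (1,000 + 1,170 + 1,090 + 210 + 1,395) = 4,865. DTI = 4,865/10,050 = 48.4% > 45% — standard DTI limit exceeded.
Reserves = 20,930/1,090 = 19.2 months ≥ 4
48.4% falls in the override range (45%–49%), so the compensating-factor test applies.
Override check — reserves: 19.2 mo (ok); score: 650 (below 700).
Compensating-factor requirement not fully met.

Denied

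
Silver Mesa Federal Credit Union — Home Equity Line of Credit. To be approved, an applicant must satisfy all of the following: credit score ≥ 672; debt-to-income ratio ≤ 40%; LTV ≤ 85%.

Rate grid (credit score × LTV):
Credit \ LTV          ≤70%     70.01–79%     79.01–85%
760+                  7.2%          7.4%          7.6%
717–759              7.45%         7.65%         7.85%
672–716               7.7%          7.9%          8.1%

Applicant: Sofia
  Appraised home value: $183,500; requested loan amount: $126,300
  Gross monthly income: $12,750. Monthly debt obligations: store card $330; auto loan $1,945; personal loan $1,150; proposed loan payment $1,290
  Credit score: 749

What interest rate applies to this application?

Credit score 749 ≥ 672; Total monthly debts = (330 + 1,945 + 1,150 + 1,290) = 4,715. DTI = 4,715/12,750 = 37% ≤ 40%
LTV = 126,300/183,500 = 68.8% ≤ 85%
Row: 749 falls in 717–759. Column: 68.8% falls in ≤70%. Rate = 7.45%.

7.45%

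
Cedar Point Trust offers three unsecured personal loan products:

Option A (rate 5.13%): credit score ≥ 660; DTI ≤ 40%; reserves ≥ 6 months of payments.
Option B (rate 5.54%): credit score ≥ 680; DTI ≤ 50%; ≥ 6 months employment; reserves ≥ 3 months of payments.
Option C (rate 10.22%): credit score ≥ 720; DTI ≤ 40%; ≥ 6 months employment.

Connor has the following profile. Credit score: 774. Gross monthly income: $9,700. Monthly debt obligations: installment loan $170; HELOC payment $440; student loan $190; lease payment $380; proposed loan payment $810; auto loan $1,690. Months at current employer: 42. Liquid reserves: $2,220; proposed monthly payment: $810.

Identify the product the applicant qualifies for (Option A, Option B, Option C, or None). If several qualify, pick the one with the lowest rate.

Option C

Total debts = (170 + 440 + 190 + 380 + 810 + 1,690) = 3,680; DTI = 3,680/9,700 = 37.9%.
Reserves = 2,220/810 = 2.7 months.
Option A: score 774 ≥ 660; DTI 37.9% ≤ 40%; reserves 2.7 < 6 mo → does not qualify.
Option B: score 774 ≥ 680; DTI 37.9% ≤ 50%; employment 42 ≥ 6 mo; reserves 2.7 < 3 mo → does not qualify.
Option C: score 774 ≥ 720; DTI 37.9% ≤ 40%; employment 42 ≥ 6 mo → qualifies.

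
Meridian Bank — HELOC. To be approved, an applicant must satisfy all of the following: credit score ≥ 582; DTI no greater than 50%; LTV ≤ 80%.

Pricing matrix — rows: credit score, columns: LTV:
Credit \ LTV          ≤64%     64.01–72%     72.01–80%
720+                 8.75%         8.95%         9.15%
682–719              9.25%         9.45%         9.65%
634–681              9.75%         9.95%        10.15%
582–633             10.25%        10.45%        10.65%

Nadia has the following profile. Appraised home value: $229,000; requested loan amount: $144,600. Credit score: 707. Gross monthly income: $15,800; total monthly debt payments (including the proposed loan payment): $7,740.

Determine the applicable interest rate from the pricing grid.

9.25%

Credit score 707 ≥ 582; DTI: 7,740 ÷ 15,800 = 49%, within the 50% cap
LTV: 144,600 ÷ 229,000 = 63.1%, within 80% cap
Row: 707 falls in 682–719. Column: 63.1% falls in ≤64%. Rate = 9.25%.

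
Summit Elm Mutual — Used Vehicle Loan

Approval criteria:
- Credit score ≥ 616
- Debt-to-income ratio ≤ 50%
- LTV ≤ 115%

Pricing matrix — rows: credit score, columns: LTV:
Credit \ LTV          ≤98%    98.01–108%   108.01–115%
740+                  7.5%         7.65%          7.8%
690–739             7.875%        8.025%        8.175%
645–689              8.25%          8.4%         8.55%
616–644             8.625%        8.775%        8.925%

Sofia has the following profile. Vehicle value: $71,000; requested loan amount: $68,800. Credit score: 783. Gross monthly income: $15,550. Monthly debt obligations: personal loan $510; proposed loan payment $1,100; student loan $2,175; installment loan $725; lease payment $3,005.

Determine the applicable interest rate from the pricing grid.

Credit score 783 ≥ 616; Total monthly debts = (510 + 1,100 + 2,175 + 725 + 3,005) = 7,515. Debt-to-income = 7,515/15,550 = 48.3% — meets 50% limit
LTV = 68,800/71,000 = 96.9% ≤ 115%
Credit 783 → row 740+; LTV 96.9% → column ≤98%. Grid cell → 7.5%.

7.5%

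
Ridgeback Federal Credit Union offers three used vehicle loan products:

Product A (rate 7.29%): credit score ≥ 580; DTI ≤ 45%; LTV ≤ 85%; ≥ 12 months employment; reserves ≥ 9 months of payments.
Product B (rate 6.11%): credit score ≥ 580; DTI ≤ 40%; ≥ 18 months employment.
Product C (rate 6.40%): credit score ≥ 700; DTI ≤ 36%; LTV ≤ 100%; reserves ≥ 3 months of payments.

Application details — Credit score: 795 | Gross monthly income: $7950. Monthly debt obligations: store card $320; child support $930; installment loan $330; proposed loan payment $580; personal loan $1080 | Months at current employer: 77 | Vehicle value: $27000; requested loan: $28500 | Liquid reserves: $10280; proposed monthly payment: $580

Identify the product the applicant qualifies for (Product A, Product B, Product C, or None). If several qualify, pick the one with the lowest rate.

None

Total debts = (320 + 930 + 330 + 580 + 1,080) = 3,240; DTI = 3,240/7,950 = 40.8%.
LTV = 28,500/27,000 = 105.6%.
Reserves = 10,280/580 = 17.7 months.
Product A: score 795 ≥ 580; DTI 40.8% ≤ 45%; LTV 105.6% > 85%; employment 77 ≥ 12 mo; reserves 17.7 ≥ 9 mo → does not qualify.
Product B: score 795 ≥ 580; DTI 40.8% > 40%; employment 77 ≥ 18 mo → does not qualify.
Product C: score 795 ≥ 700; DTI 40.8% > 36%; LTV 105.6% > 100%; reserves 17.7 ≥ 3 mo → does not qualify.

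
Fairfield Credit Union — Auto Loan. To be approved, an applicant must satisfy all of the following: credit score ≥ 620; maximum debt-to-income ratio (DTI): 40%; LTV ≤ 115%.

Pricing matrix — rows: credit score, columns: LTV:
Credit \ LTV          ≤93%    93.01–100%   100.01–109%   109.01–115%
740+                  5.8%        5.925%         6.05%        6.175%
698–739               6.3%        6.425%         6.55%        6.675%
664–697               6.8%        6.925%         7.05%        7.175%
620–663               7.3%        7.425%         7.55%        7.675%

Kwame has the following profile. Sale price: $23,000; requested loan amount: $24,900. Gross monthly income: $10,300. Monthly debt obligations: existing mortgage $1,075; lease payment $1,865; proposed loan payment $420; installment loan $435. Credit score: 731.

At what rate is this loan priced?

6.55%

Credit score 731 ≥ 620; Total monthly debts = (1,075 + 1,865 + 420 + 435) = 3,795. Debt-to-income = 3,795/10,300 = 36.8% — meets 40% limit
LTV = 24,900/23,000 = 108.3% ≤ 115%
Credit 731 → row 698–739; LTV 108.3% → column 100.01–109%. Grid cell → 6.55%.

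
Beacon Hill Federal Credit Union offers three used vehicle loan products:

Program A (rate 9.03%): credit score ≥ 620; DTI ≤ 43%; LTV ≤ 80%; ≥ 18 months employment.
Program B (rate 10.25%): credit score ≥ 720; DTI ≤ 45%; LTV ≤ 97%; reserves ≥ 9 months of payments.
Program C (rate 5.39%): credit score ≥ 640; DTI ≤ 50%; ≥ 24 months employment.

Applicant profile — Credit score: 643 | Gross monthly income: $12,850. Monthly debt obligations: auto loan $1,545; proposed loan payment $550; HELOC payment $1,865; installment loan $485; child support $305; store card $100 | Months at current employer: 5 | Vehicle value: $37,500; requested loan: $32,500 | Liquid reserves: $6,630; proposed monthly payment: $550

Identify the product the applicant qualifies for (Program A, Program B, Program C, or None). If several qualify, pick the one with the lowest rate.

None

Total debts = (1,545 + 550 + 1,865 + 485 + 305 + 100) = 4,850; DTI = 4,850/12,850 = 37.7%.
LTV = 32,500/37,500 = 86.7%.
Reserves = 6,630/550 = 12.1 months.
Program A: score 643 ≥ 620; DTI 37.7% ≤ 43%; LTV 86.7% > 80%; employment 5 < 18 mo → does not qualify.
Program B: score 643 < 720; DTI 37.7% ≤ 45%; LTV 86.7% ≤ 97%; reserves 12.1 ≥ 9 mo → does not qualify.
Program C: score 643 ≥ 640; DTI 37.7% ≤ 50%; employment 5 < 24 mo → does not qualify.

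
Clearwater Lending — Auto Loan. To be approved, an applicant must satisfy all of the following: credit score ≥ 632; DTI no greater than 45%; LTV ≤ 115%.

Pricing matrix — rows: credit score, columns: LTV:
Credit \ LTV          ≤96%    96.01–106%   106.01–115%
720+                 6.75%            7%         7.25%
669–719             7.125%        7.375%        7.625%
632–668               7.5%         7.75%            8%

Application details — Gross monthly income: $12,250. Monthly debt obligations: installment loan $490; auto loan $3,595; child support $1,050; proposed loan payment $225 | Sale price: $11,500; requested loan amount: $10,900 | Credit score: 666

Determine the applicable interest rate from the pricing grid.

Credit score 666 ≥ 632; Total monthly debts = (490 + 3,595 + 1,050 + 225) = 5,360. DTI = 5,360/12,250 = 43.8% ≤ 45%
LTV: 10,900 ÷ 11,500 = 94.8%, within 115% cap
Score 666 is in the 632–668 band; LTV 94.8% is in the ≤96% band → 7.5%.

7.5%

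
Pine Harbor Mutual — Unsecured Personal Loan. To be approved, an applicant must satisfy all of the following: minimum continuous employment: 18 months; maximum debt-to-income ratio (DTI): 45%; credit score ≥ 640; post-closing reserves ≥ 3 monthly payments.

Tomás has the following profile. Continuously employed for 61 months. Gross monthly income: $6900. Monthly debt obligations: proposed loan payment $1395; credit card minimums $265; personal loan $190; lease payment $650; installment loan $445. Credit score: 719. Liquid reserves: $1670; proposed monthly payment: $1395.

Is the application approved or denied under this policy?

Employment 61 ≥ 18 months
Total monthly debts = (1,395 + 265 + 190 + 650 + 445) = 2,945. DTI: 2,945 ÷ 6,900 = 42.7%, within the 45% cap
Credit score 719 ≥ 640 (meets)
Liquid reserves cover 1,670/1,395 = 1.2 months — < 3 required
Fails on reserves.

Denied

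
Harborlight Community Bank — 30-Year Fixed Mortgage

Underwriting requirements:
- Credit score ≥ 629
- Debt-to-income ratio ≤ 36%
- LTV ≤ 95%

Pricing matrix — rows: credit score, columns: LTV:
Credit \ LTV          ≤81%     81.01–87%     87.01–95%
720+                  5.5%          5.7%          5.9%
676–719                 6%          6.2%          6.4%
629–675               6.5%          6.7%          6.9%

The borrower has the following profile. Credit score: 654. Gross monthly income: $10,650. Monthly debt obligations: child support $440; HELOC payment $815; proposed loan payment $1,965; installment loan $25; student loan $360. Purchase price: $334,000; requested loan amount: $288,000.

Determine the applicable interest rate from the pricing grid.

Credit score 654 ≥ 629; Total monthly debts = (440 + 815 + 1,965 + 25 + 360) = 3,605. DTI = 3,605/10,650 = 33.8% ≤ 36%
LTV = 288,000/334,000 = 86.2% ≤ 95%
Score 654 is in the 629–675 band; LTV 86.2% is in the 81.01–87% band → 6.7%.

6.7%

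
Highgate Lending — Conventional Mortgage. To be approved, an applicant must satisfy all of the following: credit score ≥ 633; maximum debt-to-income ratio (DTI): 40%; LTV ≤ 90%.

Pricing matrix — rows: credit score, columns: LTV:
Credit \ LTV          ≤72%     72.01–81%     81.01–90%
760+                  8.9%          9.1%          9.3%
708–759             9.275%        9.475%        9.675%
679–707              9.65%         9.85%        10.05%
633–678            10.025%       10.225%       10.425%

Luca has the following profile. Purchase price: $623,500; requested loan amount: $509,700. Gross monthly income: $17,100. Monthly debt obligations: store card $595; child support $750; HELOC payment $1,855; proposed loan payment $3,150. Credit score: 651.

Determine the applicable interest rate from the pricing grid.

10.425%

Credit score 651 ≥ 633; Total monthly debts = (595 + 750 + 1,855 + 3,150) = 6,350. Debt-to-income = 6,350/17,100 = 37.1% — meets 40% limit
LTV: 509,700 ÷ 623,500 = 81.7%, within 90% cap
Credit 651 → row 633–678; LTV 81.7% → column 81.01–90%. Grid cell → 10.425%.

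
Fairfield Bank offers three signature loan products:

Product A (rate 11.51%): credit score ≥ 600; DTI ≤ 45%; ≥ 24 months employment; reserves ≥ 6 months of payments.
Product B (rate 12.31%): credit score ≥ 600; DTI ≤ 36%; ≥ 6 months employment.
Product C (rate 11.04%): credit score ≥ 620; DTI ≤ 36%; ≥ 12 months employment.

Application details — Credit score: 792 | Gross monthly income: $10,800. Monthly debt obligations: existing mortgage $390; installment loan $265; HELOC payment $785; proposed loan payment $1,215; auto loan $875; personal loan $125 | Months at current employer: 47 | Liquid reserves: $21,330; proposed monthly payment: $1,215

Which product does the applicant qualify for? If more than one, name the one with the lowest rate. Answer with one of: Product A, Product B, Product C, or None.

Total debts = (390 + 265 + 785 + 1,215 + 875 + 125) = 3,655; DTI = 3,655/10,800 = 33.8%.
Reserves = 21,330/1,215 = 17.6 months.
Product A: score 792 ≥ 600; DTI 33.8% ≤ 45%; employment 47 ≥ 24 mo; reserves 17.6 ≥ 6 mo → qualifies.
Product B: score 792 ≥ 600; DTI 33.8% ≤ 36%; employment 47 ≥ 6 mo → qualifies.
Product C: score 792 ≥ 620; DTI 33.8% ≤ 36%; employment 47 ≥ 12 mo → qualifies.
Qualifying: Product A, Product B, Product C. Lowest rate is 11.04% → Product C.

Product C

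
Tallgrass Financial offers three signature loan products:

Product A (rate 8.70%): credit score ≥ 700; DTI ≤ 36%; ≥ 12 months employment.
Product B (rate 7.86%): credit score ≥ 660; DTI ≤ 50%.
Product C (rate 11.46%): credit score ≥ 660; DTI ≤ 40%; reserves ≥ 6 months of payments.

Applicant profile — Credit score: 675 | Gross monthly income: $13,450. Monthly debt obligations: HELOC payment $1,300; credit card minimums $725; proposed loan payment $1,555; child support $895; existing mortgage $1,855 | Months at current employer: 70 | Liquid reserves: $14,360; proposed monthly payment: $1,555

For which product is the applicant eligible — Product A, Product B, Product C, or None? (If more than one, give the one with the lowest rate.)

Product B

Total debts = (1,300 + 725 + 1,555 + 895 + 1,855) = 6,330; DTI = 6,330/13,450 = 47.1%.
Reserves = 14,360/1,555 = 9.2 months.
Product A: score 675 < 700; DTI 47.1% > 36%; employment 70 ≥ 12 mo → does not qualify.
Product B: score 675 ≥ 660; DTI 47.1% ≤ 50% → qualifies.
Product C: score 675 ≥ 660; DTI 47.1% > 40%; reserves 9.2 ≥ 6 mo → does not qualify.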